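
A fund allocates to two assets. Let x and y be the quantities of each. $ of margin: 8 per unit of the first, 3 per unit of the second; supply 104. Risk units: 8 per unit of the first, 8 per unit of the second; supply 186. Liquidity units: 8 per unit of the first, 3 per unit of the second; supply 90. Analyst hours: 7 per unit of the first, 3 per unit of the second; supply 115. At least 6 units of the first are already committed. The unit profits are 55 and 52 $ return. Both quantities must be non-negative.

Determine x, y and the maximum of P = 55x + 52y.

Corner points and P = 55x + 52y:
  (45/4, 0) → P = 2475/4
  (6, 0) → P = 330
  (6, 14) → P = 1058

x = 6, y = 14, maximum P = 1058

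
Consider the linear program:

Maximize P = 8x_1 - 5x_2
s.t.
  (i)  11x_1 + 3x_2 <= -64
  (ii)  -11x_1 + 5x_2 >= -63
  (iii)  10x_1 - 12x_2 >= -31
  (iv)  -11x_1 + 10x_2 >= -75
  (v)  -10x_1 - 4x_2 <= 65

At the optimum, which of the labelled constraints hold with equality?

Corner points and P = 8x_1 - 5x_2:
  (-287/54, -299/162) → P = -5393/162
  (-61/14, -75/14) → P = -113/14
  (-113/20, -17/8) → P = -1383/40

The maximum is at (-61/14, -75/14). Substituting into each constraint, equality holds for (i) and (v); the remaining constraints have slack.

(i) and (v)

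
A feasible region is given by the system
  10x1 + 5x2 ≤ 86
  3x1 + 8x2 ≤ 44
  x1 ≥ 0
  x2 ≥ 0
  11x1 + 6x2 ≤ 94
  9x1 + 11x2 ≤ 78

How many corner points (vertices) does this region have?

5

The feasible vertices (each the meet of two boundaries and inside every other half-plane) are:
  (0, 11/2)
  (140/39, 54/13)
  (0, 0)
  (94/11, 0)
  (566/67, 12/67)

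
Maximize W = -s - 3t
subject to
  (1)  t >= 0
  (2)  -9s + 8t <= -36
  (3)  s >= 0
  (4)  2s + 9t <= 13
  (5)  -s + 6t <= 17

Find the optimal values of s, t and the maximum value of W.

Vertices and W = -s - 3t:
  (4, 0) → W = -4
  (13/2, 0) → W = -13/2
  (428/97, 45/97) → W = -563/97

The binding constraints are t = 0 and -9s + 8t = -36.
Solving simultaneously gives s = 4, t = 0.

s = 4, t = 0, maximum W = -4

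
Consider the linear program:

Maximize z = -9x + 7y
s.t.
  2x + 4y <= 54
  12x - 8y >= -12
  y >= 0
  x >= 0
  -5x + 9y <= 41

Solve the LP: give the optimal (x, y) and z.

x = 55/17, y = 108/17, maximum z = 261/17

Corner points and z = -9x + 7y:
  (27, 0) → z = -243
  (161/19, 176/19) → z = -217/19
  (0, 3/2) → z = 21/2
  (55/17, 108/17) → z = 261/17
  (0, 0) → z = 0

At the optimal vertex, 12x - 8y = -12 and -5x + 9y = 41.
Solving simultaneously gives x = 55/17, y = 108/17.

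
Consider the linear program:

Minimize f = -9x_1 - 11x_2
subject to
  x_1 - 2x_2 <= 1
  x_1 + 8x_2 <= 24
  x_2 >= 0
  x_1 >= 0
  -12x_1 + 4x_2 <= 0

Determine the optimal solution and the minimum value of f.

The binding constraints are x_1 - 2x_2 = 1 and x_1 + 8x_2 = 24.
Solving simultaneously gives x_1 = 28/5, x_2 = 23/10.

x_1 = 28/5, x_2 = 23/10, minimum f = -757/10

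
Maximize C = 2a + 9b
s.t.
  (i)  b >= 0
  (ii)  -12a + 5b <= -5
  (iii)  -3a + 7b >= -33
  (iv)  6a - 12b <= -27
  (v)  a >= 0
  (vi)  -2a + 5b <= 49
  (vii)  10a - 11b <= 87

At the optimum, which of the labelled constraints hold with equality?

Vertices and C = 2a + 9b:
  (65/38, 59/19) → C = 596/19
  (27/5, 299/25) → C = 2961/25
  (149/6, 44/3) → C = 545/3
  (487/14, 166/7) → C = 283

The maximum is at (487/14, 166/7). Substituting into each constraint, equality holds for (vi) and (vii); the remaining constraints have slack.

(vi) and (vii)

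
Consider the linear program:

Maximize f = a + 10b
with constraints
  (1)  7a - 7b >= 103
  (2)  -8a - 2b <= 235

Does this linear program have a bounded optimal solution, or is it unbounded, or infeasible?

unbounded

From the feasible point (-1439/70, -2469/70), moving in the direction (7, 7) keeps every constraint satisfied while f increases without bound.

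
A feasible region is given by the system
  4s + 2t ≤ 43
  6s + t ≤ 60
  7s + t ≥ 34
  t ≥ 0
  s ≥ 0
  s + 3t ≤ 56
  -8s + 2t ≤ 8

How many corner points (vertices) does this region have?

5

The feasible vertices (each the meet of two boundaries and inside every other half-plane) are:
  (77/8, 9/4)
  (35/12, 47/3)
  (10, 0)
  (34/7, 0)
  (30/11, 164/11)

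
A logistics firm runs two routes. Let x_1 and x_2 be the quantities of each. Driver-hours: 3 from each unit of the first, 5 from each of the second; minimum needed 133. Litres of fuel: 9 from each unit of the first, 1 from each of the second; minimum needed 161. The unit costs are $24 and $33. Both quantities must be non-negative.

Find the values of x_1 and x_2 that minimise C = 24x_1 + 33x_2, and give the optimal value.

The feasible region is unbounded (it extends along (0, 1), (1, 0)), but C strictly increases along every unbounded feasible direction, so there is no improving ray and the minimum is attained at a vertex.

At the optimal vertex, 3x_1 + 5x_2 = 133 and 9x_1 + x_2 = 161.
Solving simultaneously gives x_1 = 16, x_2 = 17.

x_1 = 16, x_2 = 17, minimum C = 945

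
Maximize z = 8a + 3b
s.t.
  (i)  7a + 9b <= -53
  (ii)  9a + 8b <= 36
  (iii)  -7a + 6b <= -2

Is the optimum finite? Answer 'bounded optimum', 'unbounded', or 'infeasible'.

From the feasible point (748/25, -729/25), moving in the direction (8, -9) keeps every constraint satisfied while z increases without bound.

unbounded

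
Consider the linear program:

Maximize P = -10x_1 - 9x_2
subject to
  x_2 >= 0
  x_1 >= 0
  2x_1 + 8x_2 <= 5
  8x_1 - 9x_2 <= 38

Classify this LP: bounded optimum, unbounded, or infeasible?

bounded optimum

Corner points and P = -10x_1 - 9x_2:
  (0, 0) → P = 0
  (5/2, 0) → P = -25
  (0, 5/8) → P = -45/8
The feasible region has finitely many vertices and no improving ray; the maximum is 0 at (0, 0).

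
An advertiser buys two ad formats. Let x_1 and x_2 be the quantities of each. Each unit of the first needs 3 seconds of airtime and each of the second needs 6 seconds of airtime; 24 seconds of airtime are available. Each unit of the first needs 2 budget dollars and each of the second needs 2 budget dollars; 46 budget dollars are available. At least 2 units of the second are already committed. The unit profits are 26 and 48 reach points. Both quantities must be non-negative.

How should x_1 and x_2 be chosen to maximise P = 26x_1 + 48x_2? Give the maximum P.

x_1 = 4, x_2 = 2, maximum P = 200

Extreme points and P = 26x_1 + 48x_2:
  (0, 4) → P = 192
  (0, 2) → P = 96
  (4, 2) → P = 200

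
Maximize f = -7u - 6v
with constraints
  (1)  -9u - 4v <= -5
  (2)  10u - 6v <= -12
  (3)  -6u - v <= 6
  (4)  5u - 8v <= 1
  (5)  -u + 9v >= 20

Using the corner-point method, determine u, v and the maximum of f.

The feasible region is unbounded (it extends along (3, 5), (-1, 6)), but f strictly decreases along every unbounded feasible direction, so there is no improving ray and the maximum is attained at a vertex.

u = -7/17, v = 37/17, maximum f = -173/17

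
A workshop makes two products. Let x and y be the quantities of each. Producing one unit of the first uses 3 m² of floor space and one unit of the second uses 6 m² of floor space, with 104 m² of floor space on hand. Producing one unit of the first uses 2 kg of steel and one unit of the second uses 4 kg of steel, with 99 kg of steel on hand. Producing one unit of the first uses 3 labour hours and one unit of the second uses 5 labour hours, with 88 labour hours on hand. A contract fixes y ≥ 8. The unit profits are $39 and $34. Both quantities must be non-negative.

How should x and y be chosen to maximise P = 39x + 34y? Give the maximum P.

Extreme points and P = 39x + 34y:
  (0, 52/3) → P = 1768/3
  (0, 8) → P = 272
  (8/3, 16) → P = 648
  (16, 8) → P = 896

The binding constraints are 3x + 5y = 88 and y = 8.
Solving simultaneously gives x = 16, y = 8.

x = 16, y = 8, maximum P = 896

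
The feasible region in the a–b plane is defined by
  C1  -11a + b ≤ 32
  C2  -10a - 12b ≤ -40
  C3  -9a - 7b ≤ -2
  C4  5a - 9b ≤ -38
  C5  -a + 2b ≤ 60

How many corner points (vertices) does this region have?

Pairwise boundary intersections that survive every other constraint:
  (-172/71, 380/71)
  (-4/21, 628/21)
  (-16/25, 58/15)
  (464, 262)

4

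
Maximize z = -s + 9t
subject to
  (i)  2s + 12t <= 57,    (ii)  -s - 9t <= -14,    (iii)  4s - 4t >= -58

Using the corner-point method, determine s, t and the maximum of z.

s = -117/14, t = 43/7, maximum z = 891/14

Corner points and z = -s + 9t:
  (115/2, -29/6) → z = -101
  (-117/14, 43/7) → z = 891/14
  (-233/20, 57/20) → z = 373/10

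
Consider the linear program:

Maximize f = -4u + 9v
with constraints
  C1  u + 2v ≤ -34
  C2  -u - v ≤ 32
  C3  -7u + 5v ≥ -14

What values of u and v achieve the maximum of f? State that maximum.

Feasible corners and f = -4u + 9v:
  (-30, -2) → f = 102
  (-142/19, -252/19) → f = -1700/19
  (-73/6, -119/6) → f = -779/6

u = -30, v = -2, maximum f = 102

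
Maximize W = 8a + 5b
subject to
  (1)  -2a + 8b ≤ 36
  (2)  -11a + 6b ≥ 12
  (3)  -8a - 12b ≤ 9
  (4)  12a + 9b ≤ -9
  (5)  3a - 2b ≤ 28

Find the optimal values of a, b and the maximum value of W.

Feasible corners and W = 8a + 5b:
  (-63/11, 135/44) → W = -1341/44
  (-66/19, 69/19) → W = -183/19
  (-11/10, -1/60) → W = -533/60
  (-18/19, 5/19) → W = -119/19

At the optimal vertex, -11a + 6b = 12 and 12a + 9b = -9.
Solving simultaneously gives a = -18/19, b = 5/19.

a = -18/19, b = 5/19, maximum W = -119/19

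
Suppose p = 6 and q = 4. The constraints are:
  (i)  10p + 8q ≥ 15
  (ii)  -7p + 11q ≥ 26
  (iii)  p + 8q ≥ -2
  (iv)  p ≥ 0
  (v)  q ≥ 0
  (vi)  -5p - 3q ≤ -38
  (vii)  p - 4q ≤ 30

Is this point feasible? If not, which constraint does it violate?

Constraint (ii): -7p + 11q = 2, which is not ≥ 26. All other constraints are satisfied.

not feasible — violates (ii)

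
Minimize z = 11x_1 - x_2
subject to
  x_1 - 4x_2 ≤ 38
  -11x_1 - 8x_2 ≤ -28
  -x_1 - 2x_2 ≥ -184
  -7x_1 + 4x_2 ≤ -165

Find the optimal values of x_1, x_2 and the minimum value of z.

Corner points and z = 11x_1 - x_2:
  (406/3, 73/3) → z = 4393/3
  (127/6, -101/24) → z = 5689/24
  (533/9, 1123/18) → z = 10603/18

The optimum lies where x_1 - 4x_2 = 38 and -7x_1 + 4x_2 = -165.
Solving simultaneously gives x_1 = 127/6, x_2 = -101/24.

x_1 = 127/6, x_2 = -101/24, minimum z = 5689/24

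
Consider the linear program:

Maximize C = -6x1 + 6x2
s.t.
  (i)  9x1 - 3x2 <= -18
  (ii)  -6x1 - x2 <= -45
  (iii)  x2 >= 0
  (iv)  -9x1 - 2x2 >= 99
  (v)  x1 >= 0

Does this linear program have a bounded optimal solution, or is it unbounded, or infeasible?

infeasible

The boundaries 9x1 - 3x2 = -18 and -6x1 - x2 = -45 meet at (13/3, 19), but that point violates -9x1 - 2x2 ≥ 99. Every candidate vertex is excluded by some other constraint, so the feasible region is empty.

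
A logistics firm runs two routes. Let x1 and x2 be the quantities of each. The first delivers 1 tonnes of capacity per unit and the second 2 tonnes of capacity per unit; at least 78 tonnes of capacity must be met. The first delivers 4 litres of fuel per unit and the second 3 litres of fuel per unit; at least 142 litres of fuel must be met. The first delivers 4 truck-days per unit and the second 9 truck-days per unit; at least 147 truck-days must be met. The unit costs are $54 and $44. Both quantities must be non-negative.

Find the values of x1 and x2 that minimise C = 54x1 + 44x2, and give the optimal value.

Corner points and C = 54x1 + 44x2:
  (0, 142/3) → C = 6248/3
  (78, 0) → C = 4212
  (10, 34) → C = 2036
The feasible region is unbounded (it extends along (0, 1), (1, 0)), but C strictly increases along every unbounded feasible direction, so there is no improving ray and the minimum is attained at a vertex.

The binding constraints are x1 + 2x2 = 78 and 4x1 + 3x2 = 142.
Solving simultaneously gives x1 = 10, x2 = 34.

x1 = 10, x2 = 34, minimum C = 2036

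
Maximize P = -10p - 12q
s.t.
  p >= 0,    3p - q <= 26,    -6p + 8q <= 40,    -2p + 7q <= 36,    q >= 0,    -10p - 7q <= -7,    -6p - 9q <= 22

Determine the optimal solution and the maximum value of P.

p = 7/10, q = 0, maximum P = -7

Corner points and P = -10p - 12q:
  (0, 5) → P = -60
  (0, 1) → P = -12
  (218/19, 160/19) → P = -4100/19
  (26/3, 0) → P = -260/3
  (4/13, 68/13) → P = -856/13
  (7/10, 0) → P = -7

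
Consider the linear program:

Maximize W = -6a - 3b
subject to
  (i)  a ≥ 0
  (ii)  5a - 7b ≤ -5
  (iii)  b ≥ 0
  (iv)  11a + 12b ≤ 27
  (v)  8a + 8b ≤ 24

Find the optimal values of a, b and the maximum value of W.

a = 0, b = 5/7, maximum W = -15/7

Corner points and W = -6a - 3b:
  (0, 5/7) → W = -15/7
  (0, 9/4) → W = -27/4
  (129/137, 190/137) → W = -1344/137

At the optimal vertex, a = 0 and 5a - 7b = -5.
Solving simultaneously gives a = 0, b = 5/7.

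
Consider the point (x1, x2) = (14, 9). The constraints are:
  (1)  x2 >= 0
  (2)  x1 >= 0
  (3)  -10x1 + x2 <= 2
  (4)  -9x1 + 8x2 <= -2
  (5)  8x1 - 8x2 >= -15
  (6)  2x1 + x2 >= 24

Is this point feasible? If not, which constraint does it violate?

feasible

(1): 9 ≥ 0 ✓
(2): 14 ≥ 0 ✓
(3): -131 ≤ 2 ✓
(4): -54 ≤ -2 ✓
(5): 40 ≥ -15 ✓
(6): 37 ≥ 24 ✓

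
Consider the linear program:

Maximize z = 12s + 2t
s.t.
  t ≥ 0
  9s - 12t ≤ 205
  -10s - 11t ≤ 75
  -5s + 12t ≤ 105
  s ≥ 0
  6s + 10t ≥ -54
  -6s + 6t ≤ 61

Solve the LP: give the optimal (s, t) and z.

s = 155/2, t = 985/24, maximum z = 12145/12

Corner points and z = 12s + 2t:
  (205/9, 0) → z = 820/3
  (0, 0) → z = 0
  (155/2, 985/24) → z = 12145/12
  (0, 35/4) → z = 35/2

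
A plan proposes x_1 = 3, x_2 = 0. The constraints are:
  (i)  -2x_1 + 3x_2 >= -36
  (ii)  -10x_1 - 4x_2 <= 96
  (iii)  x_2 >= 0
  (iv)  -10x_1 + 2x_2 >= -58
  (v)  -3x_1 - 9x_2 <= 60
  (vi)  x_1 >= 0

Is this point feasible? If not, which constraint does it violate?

feasible

(i): -6 ≥ -36 ✓
(ii): -30 ≤ 96 ✓
(iii): 0 ≥ 0 ✓
(iv): -30 ≥ -58 ✓
(v): -9 ≤ 60 ✓
(vi): 3 ≥ 0 ✓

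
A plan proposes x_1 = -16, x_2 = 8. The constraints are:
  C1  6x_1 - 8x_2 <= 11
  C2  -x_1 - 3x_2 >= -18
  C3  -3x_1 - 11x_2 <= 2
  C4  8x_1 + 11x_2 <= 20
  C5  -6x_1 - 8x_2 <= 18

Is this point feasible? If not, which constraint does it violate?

Constraint C5: -6x_1 - 8x_2 = 32, which is not ≤ 18. All other constraints are satisfied.

not feasible — violates C5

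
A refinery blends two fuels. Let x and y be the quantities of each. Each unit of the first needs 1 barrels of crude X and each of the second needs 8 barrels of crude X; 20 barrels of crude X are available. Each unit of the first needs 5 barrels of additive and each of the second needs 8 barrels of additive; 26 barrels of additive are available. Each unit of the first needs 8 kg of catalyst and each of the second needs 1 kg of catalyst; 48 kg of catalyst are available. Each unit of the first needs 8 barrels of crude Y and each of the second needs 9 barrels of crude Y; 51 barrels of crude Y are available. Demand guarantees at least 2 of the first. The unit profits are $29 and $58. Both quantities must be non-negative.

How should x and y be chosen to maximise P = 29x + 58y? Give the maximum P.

x = 2, y = 2, maximum P = 174

Feasible corners and P = 29x + 58y:
  (26/5, 0) → P = 754/5
  (2, 0) → P = 58
  (2, 2) → P = 174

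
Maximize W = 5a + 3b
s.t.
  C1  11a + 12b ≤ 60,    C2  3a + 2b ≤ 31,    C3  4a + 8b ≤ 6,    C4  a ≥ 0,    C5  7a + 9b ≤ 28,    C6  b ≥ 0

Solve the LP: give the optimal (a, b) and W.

Vertices and W = 5a + 3b:
  (0, 3/4) → W = 9/4
  (3/2, 0) → W = 15/2
  (0, 0) → W = 0

a = 3/2, b = 0, maximum W = 15/2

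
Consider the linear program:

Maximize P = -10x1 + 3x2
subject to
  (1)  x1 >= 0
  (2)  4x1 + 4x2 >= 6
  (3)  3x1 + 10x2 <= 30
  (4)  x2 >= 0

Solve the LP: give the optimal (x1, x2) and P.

x1 = 0, x2 = 3, maximum P = 9

Vertices and P = -10x1 + 3x2:
  (0, 3/2) → P = 9/2
  (0, 3) → P = 9
  (3/2, 0) → P = -15
  (10, 0) → P = -100

The binding constraints are x1 = 0 and 3x1 + 10x2 = 30.
Solving simultaneously gives x1 = 0, x2 = 3.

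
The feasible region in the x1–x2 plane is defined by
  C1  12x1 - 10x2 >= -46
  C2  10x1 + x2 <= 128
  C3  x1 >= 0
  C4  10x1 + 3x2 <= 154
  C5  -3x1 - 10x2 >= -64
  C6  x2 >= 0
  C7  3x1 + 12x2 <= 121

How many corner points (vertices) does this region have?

Pairwise boundary intersections that survive every other constraint:
  (0, 23/5)
  (6/5, 151/25)
  (1216/97, 256/97)
  (64/5, 0)
  (0, 0)

5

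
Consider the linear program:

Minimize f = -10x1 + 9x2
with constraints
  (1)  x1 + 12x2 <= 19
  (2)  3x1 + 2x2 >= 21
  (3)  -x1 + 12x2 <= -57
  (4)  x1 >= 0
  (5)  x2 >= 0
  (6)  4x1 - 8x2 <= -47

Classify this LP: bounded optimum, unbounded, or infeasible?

infeasible

The boundaries x2 = 0 and 4x1 - 8x2 = -47 meet at (-47/4, 0), but that point violates 3x1 + 2x2 ≥ 21. Every candidate vertex is excluded by some other constraint, so the feasible region is empty.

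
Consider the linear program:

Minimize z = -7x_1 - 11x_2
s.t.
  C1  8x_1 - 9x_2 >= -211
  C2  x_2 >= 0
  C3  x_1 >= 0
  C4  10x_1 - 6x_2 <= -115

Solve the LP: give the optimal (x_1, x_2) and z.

Feasible corners and z = -7x_1 - 11x_2:
  (0, 211/9) → z = -2321/9
  (11/2, 85/3) → z = -2101/6
  (0, 115/6) → z = -1265/6

At the optimal vertex, 8x_1 - 9x_2 = -211 and 10x_1 - 6x_2 = -115.
Solving simultaneously gives x_1 = 11/2, x_2 = 85/3.

x_1 = 11/2, x_2 = 85/3, minimum z = -2101/6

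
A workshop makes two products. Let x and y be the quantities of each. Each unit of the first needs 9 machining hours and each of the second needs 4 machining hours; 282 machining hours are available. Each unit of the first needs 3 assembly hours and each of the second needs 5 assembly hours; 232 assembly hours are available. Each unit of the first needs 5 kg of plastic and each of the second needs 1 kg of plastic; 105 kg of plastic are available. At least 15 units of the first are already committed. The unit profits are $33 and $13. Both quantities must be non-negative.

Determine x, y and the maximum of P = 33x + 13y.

x = 15, y = 30, maximum P = 885

Corner points and P = 33x + 13y:
  (21, 0) → P = 693
  (15, 0) → P = 495
  (15, 30) → P = 885

At the optimal vertex, 5x + y = 105 and x = 15.
Solving simultaneously gives x = 15, y = 30.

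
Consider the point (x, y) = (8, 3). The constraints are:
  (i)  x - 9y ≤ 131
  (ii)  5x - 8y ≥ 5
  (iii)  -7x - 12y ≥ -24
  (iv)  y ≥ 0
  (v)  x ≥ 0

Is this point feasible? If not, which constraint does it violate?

not feasible — violates (iii)

Constraint (iii): -7x - 12y = -92, which is not ≥ -24. All other constraints are satisfied.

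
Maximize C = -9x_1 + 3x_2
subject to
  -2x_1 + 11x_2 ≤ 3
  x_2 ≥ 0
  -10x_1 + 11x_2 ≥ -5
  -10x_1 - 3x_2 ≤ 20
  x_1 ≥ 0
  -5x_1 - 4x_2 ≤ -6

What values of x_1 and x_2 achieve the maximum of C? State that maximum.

Extreme points and C = -9x_1 + 3x_2:
  (1, 5/11) → C = -84/11
  (6/7, 3/7) → C = -45/7
  (86/95, 7/19) → C = -669/95

The optimum lies where -2x_1 + 11x_2 = 3 and -5x_1 - 4x_2 = -6.
Solving simultaneously gives x_1 = 6/7, x_2 = 3/7.

x_1 = 6/7, x_2 = 3/7, maximum C = -45/7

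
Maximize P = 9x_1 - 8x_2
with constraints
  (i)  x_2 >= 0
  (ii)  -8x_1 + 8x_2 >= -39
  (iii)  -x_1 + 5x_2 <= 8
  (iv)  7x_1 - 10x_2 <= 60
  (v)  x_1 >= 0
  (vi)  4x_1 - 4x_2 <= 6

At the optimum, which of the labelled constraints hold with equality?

Extreme points and P = 9x_1 - 8x_2:
  (0, 0) → P = 0
  (3/2, 0) → P = 27/2
  (0, 8/5) → P = -64/5
  (31/8, 19/8) → P = 127/8

The maximum is at (31/8, 19/8). Substituting into each constraint, equality holds for (iii) and (vi); the remaining constraints have slack.

(iii) and (vi)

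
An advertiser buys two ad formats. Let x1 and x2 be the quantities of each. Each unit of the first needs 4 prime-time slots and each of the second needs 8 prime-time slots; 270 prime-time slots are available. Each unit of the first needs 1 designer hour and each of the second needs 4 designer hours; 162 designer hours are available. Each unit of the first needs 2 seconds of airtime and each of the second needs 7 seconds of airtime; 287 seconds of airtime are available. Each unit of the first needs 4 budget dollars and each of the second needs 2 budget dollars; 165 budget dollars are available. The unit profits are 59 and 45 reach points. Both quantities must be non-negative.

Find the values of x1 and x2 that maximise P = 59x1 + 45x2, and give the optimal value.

x1 = 65/2, x2 = 35/2, maximum P = 2705

Vertices and P = 59x1 + 45x2:
  (0, 0) → P = 0
  (0, 135/4) → P = 6075/4
  (165/4, 0) → P = 9735/4
  (65/2, 35/2) → P = 2705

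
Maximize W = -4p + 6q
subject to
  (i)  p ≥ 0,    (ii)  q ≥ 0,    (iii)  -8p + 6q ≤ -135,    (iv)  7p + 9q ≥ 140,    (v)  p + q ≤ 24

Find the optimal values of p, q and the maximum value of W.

p = 279/14, q = 57/14, maximum W = -387/7

Vertices and W = -4p + 6q:
  (20, 0) → W = -80
  (24, 0) → W = -96
  (685/38, 175/114) → W = -1195/19
  (279/14, 57/14) → W = -387/7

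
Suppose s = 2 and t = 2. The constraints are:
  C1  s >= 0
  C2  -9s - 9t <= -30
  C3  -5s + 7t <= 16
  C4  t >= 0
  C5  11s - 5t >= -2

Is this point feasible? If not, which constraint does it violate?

feasible

C1: 2 ≥ 0 ✓
C2: -36 ≤ -30 ✓
C3: 4 ≤ 16 ✓
C4: 2 ≥ 0 ✓
C5: 12 ≥ -2 ✓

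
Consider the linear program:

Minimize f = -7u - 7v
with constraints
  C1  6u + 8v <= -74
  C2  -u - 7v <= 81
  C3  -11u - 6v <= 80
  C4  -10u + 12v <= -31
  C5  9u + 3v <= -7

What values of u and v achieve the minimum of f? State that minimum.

u = 83/27, v = -104/9, minimum f = 1603/27

Extreme points and f = -7u - 7v:
  (-49/13, -167/26) → f = 1855/26
  (83/27, -104/9) → f = 1603/27
  (-74/71, -811/71) → f = 6195/71
  (97/30, -361/30) → f = 308/5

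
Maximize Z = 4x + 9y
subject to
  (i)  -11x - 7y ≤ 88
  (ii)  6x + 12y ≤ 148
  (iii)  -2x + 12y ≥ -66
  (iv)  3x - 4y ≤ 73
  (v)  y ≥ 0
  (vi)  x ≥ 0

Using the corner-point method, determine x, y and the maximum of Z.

Corner points and Z = 4x + 9y:
  (367/15, 1/10) → Z = 2963/30
  (0, 37/3) → Z = 111
  (73/3, 0) → Z = 292/3
  (0, 0) → Z = 0

At the optimal vertex, 6x + 12y = 148 and x = 0.
Solving simultaneously gives x = 0, y = 37/3.

x = 0, y = 37/3, maximum Z = 111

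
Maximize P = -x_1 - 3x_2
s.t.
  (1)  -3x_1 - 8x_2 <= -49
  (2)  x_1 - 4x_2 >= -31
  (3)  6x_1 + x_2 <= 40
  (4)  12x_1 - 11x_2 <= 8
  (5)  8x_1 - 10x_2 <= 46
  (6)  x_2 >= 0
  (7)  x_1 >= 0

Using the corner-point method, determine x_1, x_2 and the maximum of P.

x_1 = 201/43, x_2 = 188/43, maximum P = -765/43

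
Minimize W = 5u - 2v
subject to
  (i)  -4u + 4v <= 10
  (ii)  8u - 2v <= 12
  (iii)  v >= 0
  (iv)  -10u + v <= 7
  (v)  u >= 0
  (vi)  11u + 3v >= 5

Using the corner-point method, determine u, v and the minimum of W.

Extreme points and W = 5u - 2v:
  (17/6, 16/3) → W = 7/2
  (0, 5/2) → W = -5
  (3/2, 0) → W = 15/2
  (5/11, 0) → W = 25/11
  (0, 5/3) → W = -10/3

u = 0, v = 5/2, minimum W = -5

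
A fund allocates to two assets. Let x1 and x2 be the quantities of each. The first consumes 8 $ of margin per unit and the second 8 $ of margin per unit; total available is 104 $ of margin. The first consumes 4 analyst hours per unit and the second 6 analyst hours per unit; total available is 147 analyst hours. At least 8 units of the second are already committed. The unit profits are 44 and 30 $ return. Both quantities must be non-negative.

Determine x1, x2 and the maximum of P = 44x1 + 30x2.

The binding constraints are 8x1 + 8x2 = 104 and x2 = 8.
Solving simultaneously gives x1 = 5, x2 = 8.

x1 = 5, x2 = 8, maximum P = 460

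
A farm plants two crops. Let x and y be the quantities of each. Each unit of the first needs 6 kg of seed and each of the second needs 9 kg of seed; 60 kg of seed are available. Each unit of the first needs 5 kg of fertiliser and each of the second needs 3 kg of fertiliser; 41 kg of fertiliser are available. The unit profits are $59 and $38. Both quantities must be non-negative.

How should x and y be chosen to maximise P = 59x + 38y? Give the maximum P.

x = 7, y = 2, maximum P = 489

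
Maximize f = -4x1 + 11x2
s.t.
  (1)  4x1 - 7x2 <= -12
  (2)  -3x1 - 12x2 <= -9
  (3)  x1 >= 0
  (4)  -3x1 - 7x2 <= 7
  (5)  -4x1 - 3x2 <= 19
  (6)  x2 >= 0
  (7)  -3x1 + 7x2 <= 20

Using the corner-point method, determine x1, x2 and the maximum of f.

Vertices and f = -4x1 + 11x2:
  (0, 12/7) → f = 132/7
  (8, 44/7) → f = 260/7
  (0, 20/7) → f = 220/7

x1 = 8, x2 = 44/7, maximum f = 260/7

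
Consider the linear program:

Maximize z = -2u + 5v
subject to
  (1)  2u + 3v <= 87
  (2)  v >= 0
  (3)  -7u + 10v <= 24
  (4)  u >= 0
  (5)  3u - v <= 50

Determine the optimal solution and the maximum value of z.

u = 798/41, v = 657/41, maximum z = 1689/41

Corner points and z = -2u + 5v:
  (798/41, 657/41) → z = 1689/41
  (237/11, 161/11) → z = 331/11
  (0, 0) → z = 0
  (50/3, 0) → z = -100/3
  (0, 12/5) → z = 12

At the optimal vertex, 2u + 3v = 87 and -7u + 10v = 24.
Solving simultaneously gives u = 798/41, v = 657/41.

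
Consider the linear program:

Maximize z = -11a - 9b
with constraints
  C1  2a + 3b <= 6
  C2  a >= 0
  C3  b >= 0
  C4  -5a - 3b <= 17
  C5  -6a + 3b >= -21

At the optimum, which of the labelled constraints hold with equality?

Corner points and z = -11a - 9b:
  (0, 2) → z = -18
  (3, 0) → z = -33
  (0, 0) → z = 0

The maximum is at (0, 0). Substituting into each constraint, equality holds for C2 and C3; the remaining constraints have slack.

C2 and C3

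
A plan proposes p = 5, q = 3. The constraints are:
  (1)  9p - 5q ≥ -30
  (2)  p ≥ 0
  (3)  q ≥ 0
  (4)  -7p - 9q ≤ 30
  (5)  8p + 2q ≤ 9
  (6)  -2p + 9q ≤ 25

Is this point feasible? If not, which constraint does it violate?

Constraint (5): 8p + 2q = 46, which is not ≤ 9. All other constraints are satisfied.

not feasible — violates (5)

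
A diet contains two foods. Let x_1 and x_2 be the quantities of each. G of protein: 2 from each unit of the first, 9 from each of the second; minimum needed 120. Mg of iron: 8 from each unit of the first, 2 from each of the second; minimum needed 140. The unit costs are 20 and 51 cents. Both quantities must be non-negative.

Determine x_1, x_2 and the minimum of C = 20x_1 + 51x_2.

The feasible region is unbounded (it extends along (0, 1), (1, 0)), but C strictly increases along every unbounded feasible direction, so there is no improving ray and the minimum is attained at a vertex.

At the optimal vertex, 2x_1 + 9x_2 = 120 and 8x_1 + 2x_2 = 140.
Solving simultaneously gives x_1 = 15, x_2 = 10.

x_1 = 15, x_2 = 10, minimum C = 810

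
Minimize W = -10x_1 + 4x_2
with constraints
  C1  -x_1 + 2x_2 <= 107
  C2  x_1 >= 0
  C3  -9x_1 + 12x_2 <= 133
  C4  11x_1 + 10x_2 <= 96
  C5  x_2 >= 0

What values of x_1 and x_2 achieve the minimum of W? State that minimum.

x_1 = 96/11, x_2 = 0, minimum W = -960/11

Extreme points and W = -10x_1 + 4x_2:
  (0, 48/5) → W = 192/5
  (0, 0) → W = 0
  (96/11, 0) → W = -960/11

The optimum lies where 11x_1 + 10x_2 = 96 and x_2 = 0.
Solving simultaneously gives x_1 = 96/11, x_2 = 0.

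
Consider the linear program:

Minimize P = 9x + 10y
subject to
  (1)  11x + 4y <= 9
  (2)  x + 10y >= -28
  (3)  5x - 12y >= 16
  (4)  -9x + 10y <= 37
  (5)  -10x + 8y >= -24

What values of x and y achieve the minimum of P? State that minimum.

Corner points and P = 9x + 10y:
  (43/38, -131/152) → P = 119/76
  (21/16, -87/64) → P = -57/32
  (-88/31, -78/31) → P = -1572/31
  (4/27, -76/27) → P = -724/27

At the optimal vertex, x + 10y = -28 and 5x - 12y = 16.
Solving simultaneously gives x = -88/31, y = -78/31.

x = -88/31, y = -78/31, minimum P = -1572/31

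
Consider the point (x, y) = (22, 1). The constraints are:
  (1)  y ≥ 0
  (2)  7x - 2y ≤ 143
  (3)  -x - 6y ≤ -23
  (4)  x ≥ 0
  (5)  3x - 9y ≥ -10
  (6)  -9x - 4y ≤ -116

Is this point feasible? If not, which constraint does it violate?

Constraint (2): 7x - 2y = 152, which is not ≤ 143. All other constraints are satisfied.

not feasible — violates (2)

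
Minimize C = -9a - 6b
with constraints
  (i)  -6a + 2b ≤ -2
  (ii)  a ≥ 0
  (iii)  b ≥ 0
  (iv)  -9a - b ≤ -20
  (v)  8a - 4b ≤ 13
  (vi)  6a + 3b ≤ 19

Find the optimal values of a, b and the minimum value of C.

Corner points and C = -9a - 6b:
  (93/44, 43/44) → C = -1095/44
  (41/21, 17/7) → C = -225/7
  (115/48, 37/24) → C = -493/16

At the optimal vertex, -9a - b = -20 and 6a + 3b = 19.
Solving simultaneously gives a = 41/21, b = 17/7.

a = 41/21, b = 17/7, minimum C = -225/7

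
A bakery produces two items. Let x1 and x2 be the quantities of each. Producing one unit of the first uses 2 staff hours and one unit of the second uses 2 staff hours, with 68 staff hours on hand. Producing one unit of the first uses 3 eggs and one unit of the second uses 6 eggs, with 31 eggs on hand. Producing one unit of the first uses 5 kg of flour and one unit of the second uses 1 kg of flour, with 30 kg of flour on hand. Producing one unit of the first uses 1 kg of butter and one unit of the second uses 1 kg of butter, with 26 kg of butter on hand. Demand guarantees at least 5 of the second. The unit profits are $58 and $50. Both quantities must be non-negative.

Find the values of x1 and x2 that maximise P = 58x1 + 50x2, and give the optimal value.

x1 = 1/3, x2 = 5, maximum P = 808/3

Feasible corners and P = 58x1 + 50x2:
  (0, 31/6) → P = 775/3
  (0, 5) → P = 250
  (1/3, 5) → P = 808/3

The binding constraints are 3x1 + 6x2 = 31 and x2 = 5.
Solving simultaneously gives x1 = 1/3, x2 = 5.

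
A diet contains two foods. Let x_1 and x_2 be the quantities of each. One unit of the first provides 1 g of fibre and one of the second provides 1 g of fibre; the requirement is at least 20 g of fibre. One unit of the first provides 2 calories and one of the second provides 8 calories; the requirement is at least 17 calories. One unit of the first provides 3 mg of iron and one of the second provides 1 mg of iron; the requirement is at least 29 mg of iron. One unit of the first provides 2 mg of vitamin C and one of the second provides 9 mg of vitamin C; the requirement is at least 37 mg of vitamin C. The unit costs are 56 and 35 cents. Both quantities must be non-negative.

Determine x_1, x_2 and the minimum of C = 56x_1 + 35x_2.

x_1 = 9/2, x_2 = 31/2, minimum C = 1589/2

Extreme points and C = 56x_1 + 35x_2:
  (0, 29) → C = 1015
  (20, 0) → C = 1120
  (9/2, 31/2) → C = 1589/2
The feasible region is unbounded (it extends along (0, 1), (1, 0)), but C strictly increases along every unbounded feasible direction, so there is no improving ray and the minimum is attained at a vertex.

The binding constraints are x_1 + x_2 = 20 and 3x_1 + x_2 = 29.
Solving simultaneously gives x_1 = 9/2, x_2 = 31/2.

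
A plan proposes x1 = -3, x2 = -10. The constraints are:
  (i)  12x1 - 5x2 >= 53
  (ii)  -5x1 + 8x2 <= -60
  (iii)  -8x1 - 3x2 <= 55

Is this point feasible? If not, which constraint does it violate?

not feasible — violates (i)

Constraint (i): 12x1 - 5x2 = 14, which is not ≥ 53. All other constraints are satisfied.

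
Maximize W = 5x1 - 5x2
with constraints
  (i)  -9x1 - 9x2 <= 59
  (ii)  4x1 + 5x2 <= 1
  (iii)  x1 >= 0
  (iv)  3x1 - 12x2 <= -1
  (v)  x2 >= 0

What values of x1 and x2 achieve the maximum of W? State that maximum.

Vertices and W = 5x1 - 5x2:
  (0, 1/5) → W = -1
  (1/9, 1/9) → W = 0
  (0, 1/12) → W = -5/12

The optimum lies where 4x1 + 5x2 = 1 and 3x1 - 12x2 = -1.
Solving simultaneously gives x1 = 1/9, x2 = 1/9.

x1 = 1/9, x2 = 1/9, maximum W = 0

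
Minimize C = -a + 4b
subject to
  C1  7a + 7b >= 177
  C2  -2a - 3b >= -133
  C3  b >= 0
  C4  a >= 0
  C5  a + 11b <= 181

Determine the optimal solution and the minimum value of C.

a = 133/2, b = 0, minimum C = -133/2

Vertices and C = -a + 4b:
  (177/7, 0) → C = -177/7
  (68/7, 109/7) → C = 368/7
  (133/2, 0) → C = -133/2
  (920/19, 229/19) → C = -4/19

The optimum lies where -2a - 3b = -133 and b = 0.
Solving simultaneously gives a = 133/2, b = 0.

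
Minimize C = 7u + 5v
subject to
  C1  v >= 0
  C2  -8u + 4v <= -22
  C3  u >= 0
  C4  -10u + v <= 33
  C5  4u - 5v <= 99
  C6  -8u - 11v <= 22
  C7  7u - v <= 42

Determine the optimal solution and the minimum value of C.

Vertices and C = 7u + 5v:
  (11/4, 0) → C = 77/4
  (6, 0) → C = 42
  (73/10, 91/10) → C = 483/5

At the optimal vertex, v = 0 and -8u + 4v = -22.
Solving simultaneously gives u = 11/4, v = 0.

u = 11/4, v = 0, minimum C = 77/4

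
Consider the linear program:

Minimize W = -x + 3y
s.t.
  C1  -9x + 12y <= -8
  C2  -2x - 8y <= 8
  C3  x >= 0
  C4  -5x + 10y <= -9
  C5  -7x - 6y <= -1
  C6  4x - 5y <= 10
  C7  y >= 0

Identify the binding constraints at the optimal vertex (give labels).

Corner points and W = -x + 3y:
  (11/3, 14/15) → W = -13/15
  (9/5, 0) → W = -9/5
  (5/2, 0) → W = -5/2

The minimum is at (5/2, 0). Substituting into each constraint, equality holds for C6 and C7; the remaining constraints have slack.

C6 and C7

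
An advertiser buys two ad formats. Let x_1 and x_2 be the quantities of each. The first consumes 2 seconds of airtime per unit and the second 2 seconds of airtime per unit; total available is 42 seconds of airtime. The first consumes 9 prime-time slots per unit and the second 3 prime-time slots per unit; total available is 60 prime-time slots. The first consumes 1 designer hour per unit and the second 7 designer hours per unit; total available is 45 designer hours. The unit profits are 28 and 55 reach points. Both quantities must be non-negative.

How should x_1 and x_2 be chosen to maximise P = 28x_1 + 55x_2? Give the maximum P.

Corner points and P = 28x_1 + 55x_2:
  (0, 0) → P = 0
  (0, 45/7) → P = 2475/7
  (20/3, 0) → P = 560/3
  (19/4, 23/4) → P = 1797/4

The binding constraints are 9x_1 + 3x_2 = 60 and x_1 + 7x_2 = 45.
Solving simultaneously gives x_1 = 19/4, x_2 = 23/4.

x_1 = 19/4, x_2 = 23/4, maximum P = 1797/4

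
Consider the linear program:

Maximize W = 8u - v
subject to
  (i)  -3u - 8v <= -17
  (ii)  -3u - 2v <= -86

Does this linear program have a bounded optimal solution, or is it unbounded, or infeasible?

From the feasible point (109/3, -23/2), moving in the direction (8, -3) keeps every constraint satisfied while W increases without bound.

unbounded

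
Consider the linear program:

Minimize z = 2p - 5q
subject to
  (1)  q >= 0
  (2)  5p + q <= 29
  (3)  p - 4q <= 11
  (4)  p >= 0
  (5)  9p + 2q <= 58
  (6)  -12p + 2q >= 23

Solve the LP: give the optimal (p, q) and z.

p = 0, q = 29, minimum z = -145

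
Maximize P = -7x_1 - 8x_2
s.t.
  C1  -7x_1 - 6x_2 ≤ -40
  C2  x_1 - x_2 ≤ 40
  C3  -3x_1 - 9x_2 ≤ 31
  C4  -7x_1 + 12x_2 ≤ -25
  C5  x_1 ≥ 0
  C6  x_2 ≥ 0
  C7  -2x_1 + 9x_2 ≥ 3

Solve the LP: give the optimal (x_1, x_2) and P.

Extreme points and P = -7x_1 - 8x_2:
  (91, 51) → P = -1045
  (363/7, 83/7) → P = -3205/7
  (87/13, 71/39) → P = -2395/39

At the optimal vertex, -7x_1 + 12x_2 = -25 and -2x_1 + 9x_2 = 3.
Solving simultaneously gives x_1 = 87/13, x_2 = 71/39.

x_1 = 87/13, x_2 = 71/39, maximum P = -2395/39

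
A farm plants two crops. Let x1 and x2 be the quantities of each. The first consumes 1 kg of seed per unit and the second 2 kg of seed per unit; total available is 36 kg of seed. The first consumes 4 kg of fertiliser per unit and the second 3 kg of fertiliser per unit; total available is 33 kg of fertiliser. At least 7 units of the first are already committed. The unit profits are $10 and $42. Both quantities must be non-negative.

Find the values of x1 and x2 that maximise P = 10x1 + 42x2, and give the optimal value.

Vertices and P = 10x1 + 42x2:
  (33/4, 0) → P = 165/2
  (7, 0) → P = 70
  (7, 5/3) → P = 140

x1 = 7, x2 = 5/3, maximum P = 140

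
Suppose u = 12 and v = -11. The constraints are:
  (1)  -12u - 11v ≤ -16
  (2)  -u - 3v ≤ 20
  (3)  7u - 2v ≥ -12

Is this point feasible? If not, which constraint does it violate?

not feasible — violates (2)

Constraint (2): -u - 3v = 21, which is not ≤ 20. All other constraints are satisfied.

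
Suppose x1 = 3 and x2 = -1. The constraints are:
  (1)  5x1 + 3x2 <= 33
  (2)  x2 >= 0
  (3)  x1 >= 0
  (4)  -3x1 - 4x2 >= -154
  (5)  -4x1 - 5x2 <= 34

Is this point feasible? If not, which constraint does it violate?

Constraint (2): x2 = -1, which is not ≥ 0. All other constraints are satisfied.

not feasible — violates (2)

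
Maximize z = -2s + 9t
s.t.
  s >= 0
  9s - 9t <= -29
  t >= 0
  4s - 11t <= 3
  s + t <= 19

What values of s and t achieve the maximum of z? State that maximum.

s = 0, t = 19, maximum z = 171

Vertices and z = -2s + 9t:
  (0, 29/9) → z = 29
  (0, 19) → z = 171
  (71/9, 100/9) → z = 758/9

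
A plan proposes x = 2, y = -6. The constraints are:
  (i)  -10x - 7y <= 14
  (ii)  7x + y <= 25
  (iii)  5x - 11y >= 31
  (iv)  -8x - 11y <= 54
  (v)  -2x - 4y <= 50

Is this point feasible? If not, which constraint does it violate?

not feasible — violates (i)

Constraint (i): -10x - 7y = 22, which is not ≤ 14. All other constraints are satisfied.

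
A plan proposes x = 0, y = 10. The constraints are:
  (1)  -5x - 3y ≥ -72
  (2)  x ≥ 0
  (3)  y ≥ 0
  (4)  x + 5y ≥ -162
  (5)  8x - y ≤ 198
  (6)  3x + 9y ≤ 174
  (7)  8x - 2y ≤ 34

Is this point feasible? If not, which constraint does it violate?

feasible

(1): -30 ≥ -72 ✓
(2): 0 ≥ 0 ✓
(3): 10 ≥ 0 ✓
(4): 50 ≥ -162 ✓
(5): -10 ≤ 198 ✓
(6): 90 ≤ 174 ✓
(7): -20 ≤ 34 ✓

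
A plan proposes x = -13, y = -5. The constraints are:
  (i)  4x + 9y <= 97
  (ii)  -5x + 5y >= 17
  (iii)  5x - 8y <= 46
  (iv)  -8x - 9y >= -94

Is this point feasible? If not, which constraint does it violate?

feasible

(i): -97 ≤ 97 ✓
(ii): 40 ≥ 17 ✓
(iii): -25 ≤ 46 ✓
(iv): 149 ≥ -94 ✓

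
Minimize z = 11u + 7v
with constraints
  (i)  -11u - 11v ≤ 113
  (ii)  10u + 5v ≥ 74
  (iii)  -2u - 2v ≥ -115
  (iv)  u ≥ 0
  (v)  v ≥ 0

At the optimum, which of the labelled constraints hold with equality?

(ii) and (v)

Corner points and z = 11u + 7v:
  (0, 74/5) → z = 518/5
  (37/5, 0) → z = 407/5
  (0, 115/2) → z = 805/2
  (115/2, 0) → z = 1265/2

The minimum is at (37/5, 0). Substituting into each constraint, equality holds for (ii) and (v); the remaining constraints have slack.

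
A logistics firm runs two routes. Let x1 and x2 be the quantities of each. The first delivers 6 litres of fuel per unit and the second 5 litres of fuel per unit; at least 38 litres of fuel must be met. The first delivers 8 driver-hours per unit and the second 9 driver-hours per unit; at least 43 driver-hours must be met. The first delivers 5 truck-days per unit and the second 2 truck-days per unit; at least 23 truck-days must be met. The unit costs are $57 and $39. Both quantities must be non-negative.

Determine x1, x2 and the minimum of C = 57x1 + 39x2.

x1 = 3, x2 = 4, minimum C = 327

Feasible corners and C = 57x1 + 39x2:
  (0, 23/2) → C = 897/2
  (19/3, 0) → C = 361
  (3, 4) → C = 327
The feasible region is unbounded (it extends along (0, 1), (1, 0)), but C strictly increases along every unbounded feasible direction, so there is no improving ray and the minimum is attained at a vertex.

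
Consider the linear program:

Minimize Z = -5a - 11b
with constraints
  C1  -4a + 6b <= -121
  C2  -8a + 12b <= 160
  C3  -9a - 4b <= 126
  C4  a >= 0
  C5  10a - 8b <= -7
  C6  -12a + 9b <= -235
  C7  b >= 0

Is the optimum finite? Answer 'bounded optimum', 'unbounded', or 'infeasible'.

infeasible

The boundaries -4a + 6b = -121 and b = 0 meet at (121/4, 0), but that point violates 10a - 8b ≤ -7. Every candidate vertex is excluded by some other constraint, so the feasible region is empty.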